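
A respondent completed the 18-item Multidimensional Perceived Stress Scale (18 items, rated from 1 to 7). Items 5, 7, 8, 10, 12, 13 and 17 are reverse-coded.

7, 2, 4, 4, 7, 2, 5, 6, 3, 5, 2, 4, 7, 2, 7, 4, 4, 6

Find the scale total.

Reverse-coded items use 8 − raw:
  item 5: 8 − 7 = 1
  item 7: 8 − 5 = 3
  item 8: 8 − 6 = 2
  item 10: 8 − 5 = 3
  item 12: 8 − 4 = 4
  item 13: 8 − 7 = 1
  item 17: 8 − 4 = 4
Scored responses: 7, 2, 4, 4, 1, 2, 3, 2, 3, 3, 2, 4, 1, 2, 7, 4, 4, 6
Total = 7 + 2 + 4 + 4 + 1 + 2 + 3 + 2 + 3 + 3 + 2 + 4 + 1 + 2 + 7 + 4 + 4 + 6 = 61

61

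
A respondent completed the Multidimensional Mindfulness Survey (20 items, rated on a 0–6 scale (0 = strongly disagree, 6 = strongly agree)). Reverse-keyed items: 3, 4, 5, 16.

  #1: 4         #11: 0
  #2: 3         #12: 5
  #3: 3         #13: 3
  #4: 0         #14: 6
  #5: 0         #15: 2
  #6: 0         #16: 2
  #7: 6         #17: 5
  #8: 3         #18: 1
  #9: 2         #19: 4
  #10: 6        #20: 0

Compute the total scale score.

69

Raw sum = 55. Reverse-keyed items: 3, 4, 5, 16; their raw sum = 5.
Each reversal replaces raw with 6 − raw, changing the total by 6 − 2·raw per item.
Total = 55 + 4·6 − 2·5 = 55 + 24 − 10 = 69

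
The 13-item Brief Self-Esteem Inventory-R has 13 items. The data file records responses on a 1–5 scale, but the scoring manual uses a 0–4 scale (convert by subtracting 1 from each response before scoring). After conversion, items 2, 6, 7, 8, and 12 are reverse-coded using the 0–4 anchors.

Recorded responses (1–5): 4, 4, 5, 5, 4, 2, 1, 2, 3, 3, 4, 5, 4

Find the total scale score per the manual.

Convert to 0–4: 3, 3, 4, 4, 3, 1, 0, 1, 2, 2, 3, 4, 3
Reverse-coded (reversed = (0+4) − raw = 4 − raw):
  item 2: 4 − 3 = 1
  item 6: 4 − 1 = 3
  item 7: 4 − 0 = 4
  item 8: 4 − 1 = 3
  item 12: 4 − 4 = 0
Scored: 3, 1, 4, 4, 3, 3, 4, 3, 2, 2, 3, 0, 3
Total = 35

35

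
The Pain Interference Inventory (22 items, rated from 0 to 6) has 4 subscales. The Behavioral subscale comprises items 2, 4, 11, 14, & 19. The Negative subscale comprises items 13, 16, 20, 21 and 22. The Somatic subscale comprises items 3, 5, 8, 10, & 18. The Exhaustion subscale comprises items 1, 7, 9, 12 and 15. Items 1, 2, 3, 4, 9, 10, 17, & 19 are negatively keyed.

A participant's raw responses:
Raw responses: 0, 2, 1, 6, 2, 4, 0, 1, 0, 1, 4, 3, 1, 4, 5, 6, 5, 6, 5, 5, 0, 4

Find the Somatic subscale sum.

Somatic items: 3, 5, 8, 10, 18.
Of these, items 3 & 10 are negatively keyed; reversed = (0+6) − raw = 6 − raw.
  item 3: 6 − 1 = 5
  item 5: 2
  item 8: 1
  item 10: 6 − 1 = 5
  item 18: 6
Sum = 5 + 2 + 1 + 5 + 6 = 19

19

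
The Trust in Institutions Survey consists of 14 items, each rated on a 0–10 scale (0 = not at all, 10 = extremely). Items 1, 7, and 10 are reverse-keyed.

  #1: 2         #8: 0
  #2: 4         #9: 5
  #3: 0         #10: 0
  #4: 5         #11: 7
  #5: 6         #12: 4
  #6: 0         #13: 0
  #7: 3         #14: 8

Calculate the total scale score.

Reversing items 1, 7, & 10 with 10 − raw:
Total = (10−2) + 4 + 0 + 5 + 6 + 0 + (10−3) + 0 + 5 + (10−0) + 7 + 4 + 0 + 8
      = 8 + 4 + 0 + 5 + 6 + 0 + 7 + 0 + 5 + 10 + 7 + 4 + 0 + 8 = 64

64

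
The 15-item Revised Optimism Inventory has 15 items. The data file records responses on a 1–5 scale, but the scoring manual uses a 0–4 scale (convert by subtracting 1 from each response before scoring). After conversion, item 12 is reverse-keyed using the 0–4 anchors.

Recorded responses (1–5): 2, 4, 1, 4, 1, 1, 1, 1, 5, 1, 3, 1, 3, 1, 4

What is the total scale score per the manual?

22

Convert to 0–4: 1, 3, 0, 3, 0, 0, 0, 0, 4, 0, 2, 0, 2, 0, 3
Reverse-coded (reversed = (0+4) − raw = 4 − raw):
  item 12: 4 − 0 = 4
Scored: 1, 3, 0, 3, 0, 0, 0, 0, 4, 0, 2, 4, 2, 0, 3
Total = 22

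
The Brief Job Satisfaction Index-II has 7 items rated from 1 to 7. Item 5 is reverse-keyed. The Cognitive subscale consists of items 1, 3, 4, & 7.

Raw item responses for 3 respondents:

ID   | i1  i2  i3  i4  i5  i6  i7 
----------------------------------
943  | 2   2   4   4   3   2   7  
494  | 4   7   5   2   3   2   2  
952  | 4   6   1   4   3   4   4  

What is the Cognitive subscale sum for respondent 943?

17

Respondent 943 raw: 2, 2, 4, 4, 3, 2, 7.
Cognitive items: 1, 3, 4, 7.
Reverse-coded (reverse-coded value = 8 − response):
  item 1: 2
  item 3: 4
  item 4: 4
  item 7: 7
Sum = 2 + 4 + 4 + 7 = 17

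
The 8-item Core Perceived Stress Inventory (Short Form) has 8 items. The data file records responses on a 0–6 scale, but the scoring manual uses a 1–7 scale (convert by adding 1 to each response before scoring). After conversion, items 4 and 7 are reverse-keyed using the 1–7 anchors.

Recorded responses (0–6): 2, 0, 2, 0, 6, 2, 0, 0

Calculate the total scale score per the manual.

Convert to 1–7: 3, 1, 3, 1, 7, 3, 1, 1
Reverse-coded (reversed = (1+7) − raw = 8 − raw):
  item 4: 8 − 1 = 7
  item 7: 8 − 1 = 7
Scored: 3, 1, 3, 7, 7, 3, 7, 1
Total = 32

32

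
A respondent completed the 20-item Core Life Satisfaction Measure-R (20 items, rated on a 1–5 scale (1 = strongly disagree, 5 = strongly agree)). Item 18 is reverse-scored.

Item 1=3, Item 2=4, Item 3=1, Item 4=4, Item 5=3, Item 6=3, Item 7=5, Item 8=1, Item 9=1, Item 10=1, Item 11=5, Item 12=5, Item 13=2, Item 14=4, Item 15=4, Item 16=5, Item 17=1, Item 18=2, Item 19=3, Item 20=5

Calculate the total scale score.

64

Apply reverse scoring (on a 1–5 scale, reversed = 6 − raw):
  item 18: 6 − 2 = 4
Scored items: 3, 4, 1, 4, 3, 3, 5, 1, 1, 1, 5, 5, 2, 4, 4, 5, 1, 4, 3, 5
Total = 3 + 4 + 1 + 4 + 3 + 3 + 5 + 1 + 1 + 1 + 5 + 5 + 2 + 4 + 4 + 5 + 1 + 4 + 3 + 5 = 64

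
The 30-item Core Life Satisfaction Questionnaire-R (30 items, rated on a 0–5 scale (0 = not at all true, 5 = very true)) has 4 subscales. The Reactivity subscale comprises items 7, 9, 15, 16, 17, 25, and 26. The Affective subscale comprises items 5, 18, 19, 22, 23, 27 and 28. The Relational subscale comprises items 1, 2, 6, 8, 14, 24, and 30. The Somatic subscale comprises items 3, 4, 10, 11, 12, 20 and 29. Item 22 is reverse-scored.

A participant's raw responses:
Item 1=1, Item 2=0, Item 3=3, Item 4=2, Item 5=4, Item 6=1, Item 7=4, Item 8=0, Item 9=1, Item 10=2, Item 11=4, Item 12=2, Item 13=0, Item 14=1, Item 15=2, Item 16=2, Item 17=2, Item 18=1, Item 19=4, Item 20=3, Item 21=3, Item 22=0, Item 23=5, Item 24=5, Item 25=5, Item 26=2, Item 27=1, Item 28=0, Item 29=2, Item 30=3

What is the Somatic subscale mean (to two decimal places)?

2.57

Somatic items: 3, 4, 10, 11, 12, 20, 29.
  item 3: 3
  item 4: 2
  item 10: 2
  item 11: 4
  item 12: 2
  item 20: 3
  item 29: 2
Sum = 3 + 2 + 2 + 4 + 2 + 3 + 2 = 18
Mean = 18 / 7 = 2.57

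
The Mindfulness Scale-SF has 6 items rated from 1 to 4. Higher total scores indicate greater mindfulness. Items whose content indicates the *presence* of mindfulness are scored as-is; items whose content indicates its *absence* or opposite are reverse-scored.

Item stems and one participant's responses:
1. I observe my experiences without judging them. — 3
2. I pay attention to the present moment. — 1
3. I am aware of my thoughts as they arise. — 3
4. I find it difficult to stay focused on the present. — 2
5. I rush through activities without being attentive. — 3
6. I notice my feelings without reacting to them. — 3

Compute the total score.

Items 4, 5 describe the absence/opposite of mindfulness → reverse-score.
on a 1–4 scale, reversed = 5 − raw.
  item 1: 3
  item 2: 1
  item 3: 3
  item 4: 5 − 2 = 3
  item 5: 5 − 3 = 2
  item 6: 3
Total = 3 + 1 + 3 + 3 + 2 + 3 = 15

15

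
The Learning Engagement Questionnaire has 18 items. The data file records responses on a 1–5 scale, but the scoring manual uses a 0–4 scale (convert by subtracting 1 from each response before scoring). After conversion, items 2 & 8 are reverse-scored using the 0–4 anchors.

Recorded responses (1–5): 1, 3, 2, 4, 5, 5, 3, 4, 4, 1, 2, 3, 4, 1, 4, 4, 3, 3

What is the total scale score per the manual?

Convert to 0–4: 0, 2, 1, 3, 4, 4, 2, 3, 3, 0, 1, 2, 3, 0, 3, 3, 2, 2
Reverse-coded (reverse-coded value = 4 − response):
  item 2: 4 − 2 = 2
  item 8: 4 − 3 = 1
Scored: 0, 2, 1, 3, 4, 4, 2, 1, 3, 0, 1, 2, 3, 0, 3, 3, 2, 2
Total = 36

36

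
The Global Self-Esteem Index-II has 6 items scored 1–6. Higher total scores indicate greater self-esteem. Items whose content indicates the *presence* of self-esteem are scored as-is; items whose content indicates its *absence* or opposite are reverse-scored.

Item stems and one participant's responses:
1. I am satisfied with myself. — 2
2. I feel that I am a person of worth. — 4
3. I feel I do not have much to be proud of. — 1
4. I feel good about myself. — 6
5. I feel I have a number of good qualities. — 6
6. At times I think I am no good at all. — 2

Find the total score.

Items 3, 6 describe the absence/opposite of self-esteem → reverse-score.
on a 1–6 scale, reversed = 7 − raw.
  item 1: 2
  item 2: 4
  item 3: 7 − 1 = 6
  item 4: 6
  item 5: 6
  item 6: 7 − 2 = 5
Total = 2 + 4 + 6 + 6 + 6 + 5 = 29

29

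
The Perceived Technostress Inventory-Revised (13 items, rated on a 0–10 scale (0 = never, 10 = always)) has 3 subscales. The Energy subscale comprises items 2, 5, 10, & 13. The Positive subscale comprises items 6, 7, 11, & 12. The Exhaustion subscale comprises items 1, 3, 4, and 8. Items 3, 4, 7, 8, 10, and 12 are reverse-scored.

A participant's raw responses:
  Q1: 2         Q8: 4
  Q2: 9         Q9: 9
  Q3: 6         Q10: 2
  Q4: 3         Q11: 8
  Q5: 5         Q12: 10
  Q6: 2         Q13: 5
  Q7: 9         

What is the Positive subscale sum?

11

Positive items: 6, 7, 11, 12.
Of these, items 7 & 12 are reverse-scored; reverse-coded value = 10 − response.
  item 6: 2
  item 7: 10 − 9 = 1
  item 11: 8
  item 12: 10 − 10 = 0
Sum = 2 + 1 + 8 + 0 = 11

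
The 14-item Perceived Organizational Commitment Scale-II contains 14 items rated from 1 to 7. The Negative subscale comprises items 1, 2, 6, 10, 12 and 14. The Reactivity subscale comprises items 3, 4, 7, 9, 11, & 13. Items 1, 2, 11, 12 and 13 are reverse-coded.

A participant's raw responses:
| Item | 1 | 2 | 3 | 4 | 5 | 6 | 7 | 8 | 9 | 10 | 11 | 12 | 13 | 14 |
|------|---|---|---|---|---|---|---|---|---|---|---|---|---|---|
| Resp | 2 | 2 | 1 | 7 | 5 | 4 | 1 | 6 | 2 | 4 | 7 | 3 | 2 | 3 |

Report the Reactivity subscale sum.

Reactivity items: 3, 4, 7, 9, 11, 13.
Of these, items 11 and 13 are reverse-coded; reverse-coded value = 8 − response.
  item 3: 1
  item 4: 7
  item 7: 1
  item 9: 2
  item 11: 8 − 7 = 1
  item 13: 8 − 2 = 6
Sum = 1 + 7 + 1 + 2 + 1 + 6 = 18

18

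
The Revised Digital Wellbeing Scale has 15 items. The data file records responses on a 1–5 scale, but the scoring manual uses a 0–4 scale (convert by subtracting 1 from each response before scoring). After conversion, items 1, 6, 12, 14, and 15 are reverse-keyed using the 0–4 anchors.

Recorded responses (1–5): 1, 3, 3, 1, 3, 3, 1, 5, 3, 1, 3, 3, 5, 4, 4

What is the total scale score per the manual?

Convert to 0–4: 0, 2, 2, 0, 2, 2, 0, 4, 2, 0, 2, 2, 4, 3, 3
Reverse-coded (on a 0–4 scale, reversed = 4 − raw):
  item 1: 4 − 0 = 4
  item 6: 4 − 2 = 2
  item 12: 4 − 2 = 2
  item 14: 4 − 3 = 1
  item 15: 4 − 3 = 1
Scored: 4, 2, 2, 0, 2, 2, 0, 4, 2, 0, 2, 2, 4, 1, 1
Total = 28

28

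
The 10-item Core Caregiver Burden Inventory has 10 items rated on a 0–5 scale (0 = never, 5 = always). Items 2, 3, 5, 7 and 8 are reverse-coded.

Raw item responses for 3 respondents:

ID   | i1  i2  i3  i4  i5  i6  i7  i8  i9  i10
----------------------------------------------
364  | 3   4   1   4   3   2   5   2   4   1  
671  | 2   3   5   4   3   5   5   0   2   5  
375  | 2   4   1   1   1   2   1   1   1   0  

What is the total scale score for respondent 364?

24

Respondent 364 raw: 3, 4, 1, 4, 3, 2, 5, 2, 4, 1.
Reverse-coded (on a 0–5 scale, reversed = 5 − raw):
  item 1: 3
  item 2: 5 − 4 = 1
  item 3: 5 − 1 = 4
  item 4: 4
  item 5: 5 − 3 = 2
  item 6: 2
  item 7: 5 − 5 = 0
  item 8: 5 − 2 = 3
  item 9: 4
  item 10: 1
Sum = 3 + 1 + 4 + 4 + 2 + 2 + 0 + 3 + 4 + 1 = 24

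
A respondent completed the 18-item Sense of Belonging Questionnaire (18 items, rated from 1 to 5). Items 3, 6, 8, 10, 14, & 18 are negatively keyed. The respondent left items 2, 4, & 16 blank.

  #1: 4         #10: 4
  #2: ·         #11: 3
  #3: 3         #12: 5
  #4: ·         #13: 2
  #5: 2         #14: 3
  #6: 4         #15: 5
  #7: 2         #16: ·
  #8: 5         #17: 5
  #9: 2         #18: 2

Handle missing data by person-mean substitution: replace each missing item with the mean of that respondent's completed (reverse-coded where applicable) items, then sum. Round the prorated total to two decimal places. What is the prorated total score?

Reverse-coded (reversed = (1+5) − raw = 6 − raw):
  item 3: 6 − 3 = 3
  item 6: 6 − 4 = 2
  item 8: 6 − 5 = 1
  item 10: 6 − 4 = 2
  item 14: 6 − 3 = 3
  item 18: 6 − 2 = 4
Completed scored items (15 of 18): 4, 3, 2, 2, 2, 1, 2, 2, 3, 5, 2, 3, 5, 5, 4; sum = 45.
Person mean = 45 / 15 ≈ 3.0000
Prorated total = (45 / 15) × 18 = 54.00 (to 2 dp)

54.00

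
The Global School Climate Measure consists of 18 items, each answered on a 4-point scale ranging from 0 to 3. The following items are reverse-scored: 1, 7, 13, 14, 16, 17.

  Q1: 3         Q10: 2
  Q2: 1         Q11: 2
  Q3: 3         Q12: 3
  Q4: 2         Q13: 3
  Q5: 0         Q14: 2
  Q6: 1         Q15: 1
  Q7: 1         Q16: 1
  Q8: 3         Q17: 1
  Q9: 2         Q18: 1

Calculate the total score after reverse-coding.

Raw sum = 32. Reverse-scored items: 1, 7, 13, 14, 16, 17; their raw sum = 11.
Each reversal replaces raw with 3 − raw, changing the total by 3 − 2·raw per item.
Total = 32 + 6·3 − 2·11 = 32 + 18 − 22 = 28

28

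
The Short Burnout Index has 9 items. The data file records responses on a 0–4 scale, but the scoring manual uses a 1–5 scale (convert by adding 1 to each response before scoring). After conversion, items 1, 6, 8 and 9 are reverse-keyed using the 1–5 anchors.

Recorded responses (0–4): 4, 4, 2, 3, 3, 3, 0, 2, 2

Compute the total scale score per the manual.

26

Convert to 1–5: 5, 5, 3, 4, 4, 4, 1, 3, 3
Reverse-coded (reverse-coded value = 6 − response):
  item 1: 6 − 5 = 1
  item 6: 6 − 4 = 2
  item 8: 6 − 3 = 3
  item 9: 6 − 3 = 3
Scored: 1, 5, 3, 4, 4, 2, 1, 3, 3
Total = 26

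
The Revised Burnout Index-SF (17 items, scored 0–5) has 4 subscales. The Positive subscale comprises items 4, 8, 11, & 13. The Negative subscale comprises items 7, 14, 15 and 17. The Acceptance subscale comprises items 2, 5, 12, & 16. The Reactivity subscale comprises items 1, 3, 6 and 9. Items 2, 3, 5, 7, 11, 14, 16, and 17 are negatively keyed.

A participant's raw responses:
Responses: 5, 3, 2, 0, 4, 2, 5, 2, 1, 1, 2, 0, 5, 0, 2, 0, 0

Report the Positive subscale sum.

10

Positive items: 4, 8, 11, 13.
Of these, item 11 is negatively keyed; on a 0–5 scale, reversed = 5 − raw.
  item 4: 0
  item 8: 2
  item 11: 5 − 2 = 3
  item 13: 5
Sum = 0 + 2 + 3 + 5 = 10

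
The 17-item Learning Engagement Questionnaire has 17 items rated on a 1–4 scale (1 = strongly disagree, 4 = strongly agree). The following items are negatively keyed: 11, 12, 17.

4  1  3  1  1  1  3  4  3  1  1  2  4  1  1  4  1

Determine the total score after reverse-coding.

Reversing items 11, 12, & 17 with 5 − raw:
Total = 4 + 1 + 3 + 1 + 1 + 1 + 3 + 4 + 3 + 1 + (5−1) + (5−2) + 4 + 1 + 1 + 4 + (5−1)
      = 4 + 1 + 3 + 1 + 1 + 1 + 3 + 4 + 3 + 1 + 4 + 3 + 4 + 1 + 1 + 4 + 4 = 43

43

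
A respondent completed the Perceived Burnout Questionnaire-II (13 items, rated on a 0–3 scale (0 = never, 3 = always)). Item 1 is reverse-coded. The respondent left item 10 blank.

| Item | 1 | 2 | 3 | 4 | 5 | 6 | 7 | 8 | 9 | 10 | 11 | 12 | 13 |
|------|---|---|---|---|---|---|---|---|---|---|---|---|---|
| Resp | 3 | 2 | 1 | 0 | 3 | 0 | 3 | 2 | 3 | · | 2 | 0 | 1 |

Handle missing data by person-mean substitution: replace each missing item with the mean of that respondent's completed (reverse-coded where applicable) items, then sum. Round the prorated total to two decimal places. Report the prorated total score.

Reverse-coded (on a 0–3 scale, reversed = 3 − raw):
  item 1: 3 − 3 = 0
Completed scored items (12 of 13): 0, 2, 1, 0, 3, 0, 3, 2, 3, 2, 0, 1; sum = 17.
Person mean = 17 / 12 ≈ 1.4167
Prorated total = (17 / 12) × 13 = 18.42 (to 2 dp)

18.42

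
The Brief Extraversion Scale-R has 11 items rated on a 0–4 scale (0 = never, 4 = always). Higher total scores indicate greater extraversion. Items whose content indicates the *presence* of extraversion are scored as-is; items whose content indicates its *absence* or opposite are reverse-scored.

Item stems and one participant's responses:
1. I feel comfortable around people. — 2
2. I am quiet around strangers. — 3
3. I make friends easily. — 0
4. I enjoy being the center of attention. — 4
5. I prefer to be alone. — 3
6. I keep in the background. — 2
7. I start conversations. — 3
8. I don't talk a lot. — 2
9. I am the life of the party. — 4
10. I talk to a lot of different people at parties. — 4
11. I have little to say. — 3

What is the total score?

Items 2, 5, 6, 8, 11 describe the absence/opposite of extraversion → reverse-score.
reverse-coded value = 4 − response.
  item 1: 2
  item 2: 4 − 3 = 1
  item 3: 0
  item 4: 4
  item 5: 4 − 3 = 1
  item 6: 4 − 2 = 2
  item 7: 3
  item 8: 4 − 2 = 2
  item 9: 4
  item 10: 4
  item 11: 4 − 3 = 1
Total = 2 + 1 + 0 + 4 + 1 + 2 + 3 + 2 + 4 + 4 + 1 = 24

24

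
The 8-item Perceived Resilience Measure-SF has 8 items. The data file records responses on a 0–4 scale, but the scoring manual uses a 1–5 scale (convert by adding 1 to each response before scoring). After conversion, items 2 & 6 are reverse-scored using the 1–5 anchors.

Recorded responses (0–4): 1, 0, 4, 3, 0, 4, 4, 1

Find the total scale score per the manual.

Convert to 1–5: 2, 1, 5, 4, 1, 5, 5, 2
Reverse-coded (reversed = (1+5) − raw = 6 − raw):
  item 2: 6 − 1 = 5
  item 6: 6 − 5 = 1
Scored: 2, 5, 5, 4, 1, 1, 5, 2
Total = 25

25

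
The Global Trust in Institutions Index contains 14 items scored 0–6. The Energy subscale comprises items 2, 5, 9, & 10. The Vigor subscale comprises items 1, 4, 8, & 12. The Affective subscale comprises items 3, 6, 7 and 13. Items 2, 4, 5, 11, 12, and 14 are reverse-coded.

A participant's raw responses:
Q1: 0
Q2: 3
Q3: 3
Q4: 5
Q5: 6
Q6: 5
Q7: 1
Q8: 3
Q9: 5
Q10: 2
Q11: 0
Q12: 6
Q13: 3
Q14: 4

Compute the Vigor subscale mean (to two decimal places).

1.00

Vigor items: 1, 4, 8, 12.
Of these, items 4 & 12 are reverse-coded; on a 0–6 scale, reversed = 6 − raw.
  item 1: 0
  item 4: 6 − 5 = 1
  item 8: 3
  item 12: 6 − 6 = 0
Sum = 0 + 1 + 3 + 0 = 4
Mean = 4 / 4 = 1.00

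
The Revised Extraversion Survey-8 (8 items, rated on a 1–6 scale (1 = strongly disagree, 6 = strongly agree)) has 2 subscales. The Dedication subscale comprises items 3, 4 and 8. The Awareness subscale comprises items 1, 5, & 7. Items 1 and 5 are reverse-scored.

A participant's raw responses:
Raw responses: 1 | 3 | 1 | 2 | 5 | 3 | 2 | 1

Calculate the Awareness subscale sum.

Awareness items: 1, 5, 7.
Of these, items 1 & 5 are reverse-scored; reversed = (1+6) − raw = 7 − raw.
  item 1: 7 − 1 = 6
  item 5: 7 − 5 = 2
  item 7: 2
Sum = 6 + 2 + 2 = 10

10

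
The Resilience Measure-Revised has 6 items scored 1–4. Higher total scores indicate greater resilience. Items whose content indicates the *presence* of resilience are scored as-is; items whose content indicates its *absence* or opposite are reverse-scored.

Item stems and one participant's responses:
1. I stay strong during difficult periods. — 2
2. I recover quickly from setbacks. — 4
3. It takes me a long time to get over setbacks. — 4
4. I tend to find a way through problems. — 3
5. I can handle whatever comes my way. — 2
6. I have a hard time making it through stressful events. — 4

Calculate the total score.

13

Items 3, 6 describe the absence/opposite of resilience → reverse-score.
reverse-coded value = 5 − response.
  item 1: 2
  item 2: 4
  item 3: 5 − 4 = 1
  item 4: 3
  item 5: 2
  item 6: 5 − 4 = 1
Total = 2 + 4 + 1 + 3 + 2 + 1 = 13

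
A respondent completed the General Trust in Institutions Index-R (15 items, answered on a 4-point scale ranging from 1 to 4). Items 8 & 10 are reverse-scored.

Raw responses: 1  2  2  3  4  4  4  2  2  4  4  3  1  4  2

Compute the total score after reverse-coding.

40

Reversing items 8 & 10 with 5 − raw:
Total = 1 + 2 + 2 + 3 + 4 + 4 + 4 + (5−2) + 2 + (5−4) + 4 + 3 + 1 + 4 + 2
      = 1 + 2 + 2 + 3 + 4 + 4 + 4 + 3 + 2 + 1 + 4 + 3 + 1 + 4 + 2 = 40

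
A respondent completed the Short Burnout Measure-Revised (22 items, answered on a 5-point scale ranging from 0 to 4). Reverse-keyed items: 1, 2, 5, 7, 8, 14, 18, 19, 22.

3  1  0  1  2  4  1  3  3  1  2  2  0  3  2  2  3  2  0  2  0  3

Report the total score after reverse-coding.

40

Reverse-coded items (on a 0–4 scale, reversed = 4 − raw):
  item 1: 4 − 3 = 1
  item 2: 4 − 1 = 3
  item 5: 4 − 2 = 2
  item 7: 4 − 1 = 3
  item 8: 4 − 3 = 1
  item 14: 4 − 3 = 1
  item 18: 4 − 2 = 2
  item 19: 4 − 0 = 4
  item 22: 4 − 3 = 1
Scored responses: 1, 3, 0, 1, 2, 4, 3, 1, 3, 1, 2, 2, 0, 1, 2, 2, 3, 2, 4, 2, 0, 1
Total = 1 + 3 + 0 + 1 + 2 + 4 + 3 + 1 + 3 + 1 + 2 + 2 + 0 + 1 + 2 + 2 + 3 + 2 + 4 + 2 + 0 + 1 = 40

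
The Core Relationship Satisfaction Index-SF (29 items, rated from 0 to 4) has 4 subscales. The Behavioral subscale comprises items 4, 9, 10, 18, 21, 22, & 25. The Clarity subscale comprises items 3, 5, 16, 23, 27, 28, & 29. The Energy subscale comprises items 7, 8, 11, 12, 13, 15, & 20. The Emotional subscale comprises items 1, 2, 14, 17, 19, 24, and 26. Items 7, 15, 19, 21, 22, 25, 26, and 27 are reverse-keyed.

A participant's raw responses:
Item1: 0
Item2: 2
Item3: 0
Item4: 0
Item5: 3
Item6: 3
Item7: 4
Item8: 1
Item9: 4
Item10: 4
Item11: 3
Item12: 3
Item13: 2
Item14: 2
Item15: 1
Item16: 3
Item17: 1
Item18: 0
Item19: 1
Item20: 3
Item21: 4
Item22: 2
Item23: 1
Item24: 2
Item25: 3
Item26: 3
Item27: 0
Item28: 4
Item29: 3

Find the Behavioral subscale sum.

Behavioral items: 4, 9, 10, 18, 21, 22, 25.
Of these, items 21, 22, & 25 are reverse-keyed; on a 0–4 scale, reversed = 4 − raw.
  item 4: 0
  item 9: 4
  item 10: 4
  item 18: 0
  item 21: 4 − 4 = 0
  item 22: 4 − 2 = 2
  item 25: 4 − 3 = 1
Sum = 0 + 4 + 4 + 0 + 0 + 2 + 1 = 11

11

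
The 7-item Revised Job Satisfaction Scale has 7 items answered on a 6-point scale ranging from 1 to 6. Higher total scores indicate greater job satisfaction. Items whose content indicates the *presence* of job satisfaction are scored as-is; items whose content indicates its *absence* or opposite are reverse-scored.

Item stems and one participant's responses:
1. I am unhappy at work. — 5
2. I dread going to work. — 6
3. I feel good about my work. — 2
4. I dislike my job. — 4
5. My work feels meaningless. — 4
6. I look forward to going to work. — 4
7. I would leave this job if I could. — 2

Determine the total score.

Items 1, 2, 4, 5, 7 describe the absence/opposite of job satisfaction → reverse-score.
reverse-coded value = 7 − response.
  item 1: 7 − 5 = 2
  item 2: 7 − 6 = 1
  item 3: 2
  item 4: 7 − 4 = 3
  item 5: 7 − 4 = 3
  item 6: 4
  item 7: 7 − 2 = 5
Total = 2 + 1 + 2 + 3 + 3 + 4 + 5 = 20

20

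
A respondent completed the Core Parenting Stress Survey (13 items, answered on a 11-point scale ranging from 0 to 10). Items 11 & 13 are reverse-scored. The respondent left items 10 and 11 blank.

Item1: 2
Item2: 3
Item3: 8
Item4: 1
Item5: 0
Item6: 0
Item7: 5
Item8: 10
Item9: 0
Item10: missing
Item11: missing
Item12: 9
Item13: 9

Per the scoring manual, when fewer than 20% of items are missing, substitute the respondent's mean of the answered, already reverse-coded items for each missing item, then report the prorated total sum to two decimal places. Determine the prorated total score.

Reverse-coded (on a 0–10 scale, reversed = 10 − raw):
  item 13: 10 − 9 = 1
Completed scored items (11 of 13): 2, 3, 8, 1, 0, 0, 5, 10, 0, 9, 1; sum = 39.
Person mean = 39 / 11 ≈ 3.5455
Prorated total = (39 / 11) × 13 = 46.09 (to 2 dp)

46.09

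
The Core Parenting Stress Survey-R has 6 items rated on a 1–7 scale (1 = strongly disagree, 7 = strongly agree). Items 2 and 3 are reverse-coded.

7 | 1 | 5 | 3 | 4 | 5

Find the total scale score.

Reverse-coded items (reverse-coded value = 8 − response):
  item 2: 8 − 1 = 7
  item 3: 8 − 5 = 3
After reverse-coding: 7, 7, 3, 3, 4, 5
Total = 7 + 7 + 3 + 3 + 4 + 5 = 29

29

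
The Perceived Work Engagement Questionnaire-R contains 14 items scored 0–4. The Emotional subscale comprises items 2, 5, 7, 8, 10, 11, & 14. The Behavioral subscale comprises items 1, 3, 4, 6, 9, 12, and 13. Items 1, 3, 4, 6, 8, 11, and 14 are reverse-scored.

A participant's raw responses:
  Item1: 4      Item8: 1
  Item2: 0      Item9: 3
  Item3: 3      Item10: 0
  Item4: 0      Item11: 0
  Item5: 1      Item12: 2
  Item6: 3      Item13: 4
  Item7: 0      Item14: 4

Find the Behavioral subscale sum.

15

Behavioral items: 1, 3, 4, 6, 9, 12, 13.
Of these, items 1, 3, 4, & 6 are reverse-scored; reversed = (0+4) − raw = 4 − raw.
  item 1: 4 − 4 = 0
  item 3: 4 − 3 = 1
  item 4: 4 − 0 = 4
  item 6: 4 − 3 = 1
  item 9: 3
  item 12: 2
  item 13: 4
Sum = 0 + 1 + 4 + 1 + 3 + 2 + 4 = 15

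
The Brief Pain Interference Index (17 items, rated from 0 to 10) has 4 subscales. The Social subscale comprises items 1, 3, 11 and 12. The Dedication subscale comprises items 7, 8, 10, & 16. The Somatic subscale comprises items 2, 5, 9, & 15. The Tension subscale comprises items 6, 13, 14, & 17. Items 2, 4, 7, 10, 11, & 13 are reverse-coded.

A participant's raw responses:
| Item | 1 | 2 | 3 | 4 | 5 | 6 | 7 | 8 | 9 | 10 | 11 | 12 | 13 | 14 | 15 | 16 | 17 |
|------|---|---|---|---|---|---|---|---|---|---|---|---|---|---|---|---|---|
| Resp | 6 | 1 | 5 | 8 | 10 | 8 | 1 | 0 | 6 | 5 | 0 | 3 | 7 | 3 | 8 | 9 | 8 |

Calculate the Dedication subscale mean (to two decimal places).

Dedication items: 7, 8, 10, 16.
Of these, items 7 and 10 are reverse-coded; reverse-coded value = 10 − response.
  item 7: 10 − 1 = 9
  item 8: 0
  item 10: 10 − 5 = 5
  item 16: 9
Sum = 9 + 0 + 5 + 9 = 23
Mean = 23 / 4 = 5.75

5.75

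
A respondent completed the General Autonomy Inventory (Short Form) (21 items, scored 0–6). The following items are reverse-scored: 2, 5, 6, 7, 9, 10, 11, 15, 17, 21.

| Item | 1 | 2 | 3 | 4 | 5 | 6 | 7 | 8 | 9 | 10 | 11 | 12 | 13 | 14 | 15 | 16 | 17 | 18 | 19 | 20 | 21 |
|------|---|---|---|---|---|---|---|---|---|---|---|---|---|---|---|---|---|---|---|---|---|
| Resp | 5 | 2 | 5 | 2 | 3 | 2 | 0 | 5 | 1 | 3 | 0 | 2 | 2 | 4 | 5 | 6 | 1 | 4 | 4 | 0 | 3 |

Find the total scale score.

Apply reverse scoring (reverse-coded value = 6 − response):
  item 2: 6 − 2 = 4
  item 5: 6 − 3 = 3
  item 6: 6 − 2 = 4
  item 7: 6 − 0 = 6
  item 9: 6 − 1 = 5
  item 10: 6 − 3 = 3
  item 11: 6 − 0 = 6
  item 15: 6 − 5 = 1
  item 17: 6 − 1 = 5
  item 21: 6 − 3 = 3
Scored responses: 5, 4, 5, 2, 3, 4, 6, 5, 5, 3, 6, 2, 2, 4, 1, 6, 5, 4, 4, 0, 3
Total = 5 + 4 + 5 + 2 + 3 + 4 + 6 + 5 + 5 + 3 + 6 + 2 + 2 + 4 + 1 + 6 + 5 + 4 + 4 + 0 + 3 = 79

79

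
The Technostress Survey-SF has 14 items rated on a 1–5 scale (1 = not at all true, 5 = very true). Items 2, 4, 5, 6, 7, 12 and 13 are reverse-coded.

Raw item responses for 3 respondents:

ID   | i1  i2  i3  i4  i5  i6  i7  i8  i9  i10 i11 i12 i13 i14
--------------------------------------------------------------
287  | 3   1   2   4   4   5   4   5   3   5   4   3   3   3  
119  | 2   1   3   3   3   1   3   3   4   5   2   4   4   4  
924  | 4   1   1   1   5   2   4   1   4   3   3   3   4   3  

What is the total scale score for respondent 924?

Respondent 924 raw: 4, 1, 1, 1, 5, 2, 4, 1, 4, 3, 3, 3, 4, 3.
Reverse-coded (reverse-coded value = 6 − response):
  item 1: 4
  item 2: 6 − 1 = 5
  item 3: 1
  item 4: 6 − 1 = 5
  item 5: 6 − 5 = 1
  item 6: 6 − 2 = 4
  item 7: 6 − 4 = 2
  item 8: 1
  item 9: 4
  item 10: 3
  item 11: 3
  item 12: 6 − 3 = 3
  item 13: 6 − 4 = 2
  item 14: 3
Sum = 4 + 5 + 1 + 5 + 1 + 4 + 2 + 1 + 4 + 3 + 3 + 3 + 2 + 3 = 41

41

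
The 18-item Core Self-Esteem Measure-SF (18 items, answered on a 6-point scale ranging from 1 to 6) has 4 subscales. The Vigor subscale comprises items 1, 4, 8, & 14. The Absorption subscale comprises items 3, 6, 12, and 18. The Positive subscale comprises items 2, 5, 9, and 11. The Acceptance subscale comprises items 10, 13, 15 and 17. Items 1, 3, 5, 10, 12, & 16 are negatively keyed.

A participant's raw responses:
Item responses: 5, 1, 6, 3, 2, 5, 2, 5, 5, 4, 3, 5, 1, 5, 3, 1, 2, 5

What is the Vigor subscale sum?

Vigor items: 1, 4, 8, 14.
Of these, item 1 is negatively keyed; on a 1–6 scale, reversed = 7 − raw.
  item 1: 7 − 5 = 2
  item 4: 3
  item 8: 5
  item 14: 5
Sum = 2 + 3 + 5 + 5 = 15

15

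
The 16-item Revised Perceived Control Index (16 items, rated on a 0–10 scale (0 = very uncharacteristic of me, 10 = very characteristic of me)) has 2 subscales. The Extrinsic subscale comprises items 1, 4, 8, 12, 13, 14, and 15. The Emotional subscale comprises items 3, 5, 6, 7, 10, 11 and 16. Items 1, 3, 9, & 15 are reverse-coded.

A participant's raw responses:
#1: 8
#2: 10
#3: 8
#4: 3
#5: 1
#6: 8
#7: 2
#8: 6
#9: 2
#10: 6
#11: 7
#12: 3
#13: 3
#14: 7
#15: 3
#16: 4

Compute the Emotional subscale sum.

30

Emotional items: 3, 5, 6, 7, 10, 11, 16.
Of these, item 3 is reverse-coded; reversed = (0+10) − raw = 10 − raw.
  item 3: 10 − 8 = 2
  item 5: 1
  item 6: 8
  item 7: 2
  item 10: 6
  item 11: 7
  item 16: 4
Sum = 2 + 1 + 8 + 2 + 6 + 7 + 4 = 30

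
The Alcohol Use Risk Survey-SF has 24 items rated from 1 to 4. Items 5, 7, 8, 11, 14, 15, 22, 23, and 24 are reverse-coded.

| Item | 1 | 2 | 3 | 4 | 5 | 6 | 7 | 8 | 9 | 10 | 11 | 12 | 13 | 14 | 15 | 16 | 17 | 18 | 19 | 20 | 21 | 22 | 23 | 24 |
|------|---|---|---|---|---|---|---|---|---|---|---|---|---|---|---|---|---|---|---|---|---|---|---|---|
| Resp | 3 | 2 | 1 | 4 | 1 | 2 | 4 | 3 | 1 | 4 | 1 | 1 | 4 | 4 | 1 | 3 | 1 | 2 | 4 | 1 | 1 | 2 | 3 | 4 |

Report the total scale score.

56

Reverse-coded items (reversed = (1+4) − raw = 5 − raw):
  item 5: 5 − 1 = 4
  item 7: 5 − 4 = 1
  item 8: 5 − 3 = 2
  item 11: 5 − 1 = 4
  item 14: 5 − 4 = 1
  item 15: 5 − 1 = 4
  item 22: 5 − 2 = 3
  item 23: 5 − 3 = 2
  item 24: 5 − 4 = 1
After reverse-coding: 3, 2, 1, 4, 4, 2, 1, 2, 1, 4, 4, 1, 4, 1, 4, 3, 1, 2, 4, 1, 1, 3, 2, 1
Total = 3 + 2 + 1 + 4 + 4 + 2 + 1 + 2 + 1 + 4 + 4 + 1 + 4 + 1 + 4 + 3 + 1 + 2 + 4 + 1 + 1 + 3 + 2 + 1 = 56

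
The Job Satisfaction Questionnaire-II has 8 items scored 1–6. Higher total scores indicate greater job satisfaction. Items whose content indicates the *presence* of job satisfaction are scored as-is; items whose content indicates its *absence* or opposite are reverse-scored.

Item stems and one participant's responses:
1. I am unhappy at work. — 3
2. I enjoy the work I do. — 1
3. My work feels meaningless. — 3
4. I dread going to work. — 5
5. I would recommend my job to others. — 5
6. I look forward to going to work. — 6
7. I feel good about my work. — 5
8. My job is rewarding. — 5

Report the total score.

32

Items 1, 3, 4 describe the absence/opposite of job satisfaction → reverse-score.
on a 1–6 scale, reversed = 7 − raw.
  item 1: 7 − 3 = 4
  item 2: 1
  item 3: 7 − 3 = 4
  item 4: 7 − 5 = 2
  item 5: 5
  item 6: 6
  item 7: 5
  item 8: 5
Total = 4 + 1 + 4 + 2 + 5 + 6 + 5 + 5 = 32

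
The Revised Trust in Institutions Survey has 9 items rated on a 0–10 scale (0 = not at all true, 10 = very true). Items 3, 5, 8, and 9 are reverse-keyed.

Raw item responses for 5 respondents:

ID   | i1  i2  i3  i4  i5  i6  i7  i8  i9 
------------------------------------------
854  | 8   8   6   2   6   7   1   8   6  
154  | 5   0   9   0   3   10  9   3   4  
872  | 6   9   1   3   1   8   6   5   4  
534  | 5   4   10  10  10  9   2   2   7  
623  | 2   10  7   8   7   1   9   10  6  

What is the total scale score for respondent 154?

Respondent 154 raw: 5, 0, 9, 0, 3, 10, 9, 3, 4.
Reverse-coded (reversed = (0+10) − raw = 10 − raw):
  item 1: 5
  item 2: 0
  item 3: 10 − 9 = 1
  item 4: 0
  item 5: 10 − 3 = 7
  item 6: 10
  item 7: 9
  item 8: 10 − 3 = 7
  item 9: 10 − 4 = 6
Sum = 5 + 0 + 1 + 0 + 7 + 10 + 9 + 7 + 6 = 45

45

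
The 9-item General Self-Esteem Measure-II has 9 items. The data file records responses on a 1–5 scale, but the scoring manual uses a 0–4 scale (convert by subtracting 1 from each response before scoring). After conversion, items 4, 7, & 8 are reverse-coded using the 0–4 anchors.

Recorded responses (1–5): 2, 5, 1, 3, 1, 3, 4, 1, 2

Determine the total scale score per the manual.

15

Convert to 0–4: 1, 4, 0, 2, 0, 2, 3, 0, 1
Reverse-coded (on a 0–4 scale, reversed = 4 − raw):
  item 4: 4 − 2 = 2
  item 7: 4 − 3 = 1
  item 8: 4 − 0 = 4
Scored: 1, 4, 0, 2, 0, 2, 1, 4, 1
Total = 15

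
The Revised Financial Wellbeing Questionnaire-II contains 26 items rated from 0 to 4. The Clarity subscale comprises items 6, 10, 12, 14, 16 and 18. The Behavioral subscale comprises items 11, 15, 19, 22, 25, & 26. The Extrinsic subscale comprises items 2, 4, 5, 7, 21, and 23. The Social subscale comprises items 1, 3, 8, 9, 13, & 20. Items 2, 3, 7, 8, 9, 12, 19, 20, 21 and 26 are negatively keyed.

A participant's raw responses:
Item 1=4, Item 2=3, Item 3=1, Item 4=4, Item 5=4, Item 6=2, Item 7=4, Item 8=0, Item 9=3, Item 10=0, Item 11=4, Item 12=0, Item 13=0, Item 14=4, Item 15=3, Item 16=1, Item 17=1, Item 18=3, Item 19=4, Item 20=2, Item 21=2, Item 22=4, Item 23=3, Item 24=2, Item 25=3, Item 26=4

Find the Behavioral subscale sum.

14

Behavioral items: 11, 15, 19, 22, 25, 26.
Of these, items 19 & 26 are negatively keyed; reverse-coded value = 4 − response.
  item 11: 4
  item 15: 3
  item 19: 4 − 4 = 0
  item 22: 4
  item 25: 3
  item 26: 4 − 4 = 0
Sum = 4 + 3 + 0 + 4 + 3 + 0 = 14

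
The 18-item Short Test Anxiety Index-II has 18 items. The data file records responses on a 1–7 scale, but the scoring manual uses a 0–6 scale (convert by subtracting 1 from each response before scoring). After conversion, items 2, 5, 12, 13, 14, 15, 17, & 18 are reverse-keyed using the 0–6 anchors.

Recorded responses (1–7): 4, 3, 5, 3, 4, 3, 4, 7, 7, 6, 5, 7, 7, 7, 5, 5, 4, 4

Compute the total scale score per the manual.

Convert to 0–6: 3, 2, 4, 2, 3, 2, 3, 6, 6, 5, 4, 6, 6, 6, 4, 4, 3, 3
Reverse-coded (reversed = (0+6) − raw = 6 − raw):
  item 2: 6 − 2 = 4
  item 5: 6 − 3 = 3
  item 12: 6 − 6 = 0
  item 13: 6 − 6 = 0
  item 14: 6 − 6 = 0
  item 15: 6 − 4 = 2
  item 17: 6 − 3 = 3
  item 18: 6 − 3 = 3
Scored: 3, 4, 4, 2, 3, 2, 3, 6, 6, 5, 4, 0, 0, 0, 2, 4, 3, 3
Total = 54

54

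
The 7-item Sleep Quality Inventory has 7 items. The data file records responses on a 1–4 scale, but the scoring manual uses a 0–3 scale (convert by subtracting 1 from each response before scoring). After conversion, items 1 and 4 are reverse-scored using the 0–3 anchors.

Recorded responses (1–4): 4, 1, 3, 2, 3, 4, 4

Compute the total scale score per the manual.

12

Convert to 0–3: 3, 0, 2, 1, 2, 3, 3
Reverse-coded (on a 0–3 scale, reversed = 3 − raw):
  item 1: 3 − 3 = 0
  item 4: 3 − 1 = 2
Scored: 0, 0, 2, 2, 2, 3, 3
Total = 12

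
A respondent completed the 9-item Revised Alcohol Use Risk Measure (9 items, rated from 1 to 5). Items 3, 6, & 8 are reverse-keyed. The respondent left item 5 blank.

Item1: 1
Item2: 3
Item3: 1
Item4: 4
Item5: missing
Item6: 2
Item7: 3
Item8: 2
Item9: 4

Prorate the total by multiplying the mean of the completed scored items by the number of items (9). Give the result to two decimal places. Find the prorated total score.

Reverse-coded (reverse-coded value = 6 − response):
  item 3: 6 − 1 = 5
  item 6: 6 − 2 = 4
  item 8: 6 − 2 = 4
Completed scored items (8 of 9): 1, 3, 5, 4, 4, 3, 4, 4; sum = 28.
Person mean = 28 / 8 ≈ 3.5000
Prorated total = (28 / 8) × 9 = 31.50 (to 2 dp)

31.50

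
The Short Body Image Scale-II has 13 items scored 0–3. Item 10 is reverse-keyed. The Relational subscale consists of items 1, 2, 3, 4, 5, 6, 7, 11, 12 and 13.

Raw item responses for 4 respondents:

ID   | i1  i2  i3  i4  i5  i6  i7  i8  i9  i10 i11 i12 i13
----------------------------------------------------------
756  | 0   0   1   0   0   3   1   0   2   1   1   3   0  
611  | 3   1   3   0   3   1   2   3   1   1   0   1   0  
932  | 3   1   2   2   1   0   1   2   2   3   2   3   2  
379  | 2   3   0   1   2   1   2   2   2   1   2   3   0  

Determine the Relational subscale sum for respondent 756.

9

Respondent 756 raw: 0, 0, 1, 0, 0, 3, 1, 0, 2, 1, 1, 3, 0.
Relational items: 1, 2, 3, 4, 5, 6, 7, 11, 12, 13.
Reverse-coded (reversed = (0+3) − raw = 3 − raw):
  item 1: 0
  item 2: 0
  item 3: 1
  item 4: 0
  item 5: 0
  item 6: 3
  item 7: 1
  item 11: 1
  item 12: 3
  item 13: 0
Sum = 0 + 0 + 1 + 0 + 0 + 3 + 1 + 1 + 3 + 0 = 9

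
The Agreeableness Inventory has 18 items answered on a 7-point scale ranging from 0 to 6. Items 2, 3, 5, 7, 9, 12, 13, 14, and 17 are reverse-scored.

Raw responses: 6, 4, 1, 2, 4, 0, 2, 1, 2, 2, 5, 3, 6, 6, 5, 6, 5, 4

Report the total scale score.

Reverse-scored items use 6 − raw:
  item 2: 6 − 4 = 2
  item 3: 6 − 1 = 5
  item 5: 6 − 4 = 2
  item 7: 6 − 2 = 4
  item 9: 6 − 2 = 4
  item 12: 6 − 3 = 3
  item 13: 6 − 6 = 0
  item 14: 6 − 6 = 0
  item 17: 6 − 5 = 1
After reverse-coding: 6, 2, 5, 2, 2, 0, 4, 1, 4, 2, 5, 3, 0, 0, 5, 6, 1, 4
Total = 6 + 2 + 5 + 2 + 2 + 0 + 4 + 1 + 4 + 2 + 5 + 3 + 0 + 0 + 5 + 6 + 1 + 4 = 52

52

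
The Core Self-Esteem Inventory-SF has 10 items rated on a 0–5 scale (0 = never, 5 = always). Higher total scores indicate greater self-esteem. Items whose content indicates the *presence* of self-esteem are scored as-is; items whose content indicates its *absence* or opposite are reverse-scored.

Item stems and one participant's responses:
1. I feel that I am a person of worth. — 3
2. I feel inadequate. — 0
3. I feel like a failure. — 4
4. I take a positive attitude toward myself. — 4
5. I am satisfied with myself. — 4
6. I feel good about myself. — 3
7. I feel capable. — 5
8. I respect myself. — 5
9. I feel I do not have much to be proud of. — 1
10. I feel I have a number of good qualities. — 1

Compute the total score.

35

Items 2, 3, 9 describe the absence/opposite of self-esteem → reverse-score.
reverse-coded value = 5 − response.
  item 1: 3
  item 2: 5 − 0 = 5
  item 3: 5 − 4 = 1
  item 4: 4
  item 5: 4
  item 6: 3
  item 7: 5
  item 8: 5
  item 9: 5 − 1 = 4
  item 10: 1
Total = 3 + 5 + 1 + 4 + 4 + 3 + 5 + 5 + 4 + 1 = 35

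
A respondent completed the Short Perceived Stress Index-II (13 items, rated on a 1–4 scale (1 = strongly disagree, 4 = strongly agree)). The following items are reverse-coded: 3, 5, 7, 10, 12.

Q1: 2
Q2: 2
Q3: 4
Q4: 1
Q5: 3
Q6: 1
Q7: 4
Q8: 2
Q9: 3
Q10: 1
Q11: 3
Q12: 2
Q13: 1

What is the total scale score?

26

Apply reverse scoring (reversed = (1+4) − raw = 5 − raw):
  item 3: 5 − 4 = 1
  item 5: 5 − 3 = 2
  item 7: 5 − 4 = 1
  item 10: 5 − 1 = 4
  item 12: 5 − 2 = 3
After reverse-coding: 2, 2, 1, 1, 2, 1, 1, 2, 3, 4, 3, 3, 1
Total = 2 + 2 + 1 + 1 + 2 + 1 + 1 + 2 + 3 + 4 + 3 + 3 + 1 = 26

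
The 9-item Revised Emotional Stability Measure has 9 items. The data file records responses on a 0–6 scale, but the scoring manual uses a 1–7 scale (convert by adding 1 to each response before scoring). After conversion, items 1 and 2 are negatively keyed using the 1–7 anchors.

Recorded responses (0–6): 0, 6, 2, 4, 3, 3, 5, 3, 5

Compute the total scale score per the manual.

Convert to 1–7: 1, 7, 3, 5, 4, 4, 6, 4, 6
Reverse-coded (reverse-coded value = 8 − response):
  item 1: 8 − 1 = 7
  item 2: 8 − 7 = 1
Scored: 7, 1, 3, 5, 4, 4, 6, 4, 6
Total = 40

40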